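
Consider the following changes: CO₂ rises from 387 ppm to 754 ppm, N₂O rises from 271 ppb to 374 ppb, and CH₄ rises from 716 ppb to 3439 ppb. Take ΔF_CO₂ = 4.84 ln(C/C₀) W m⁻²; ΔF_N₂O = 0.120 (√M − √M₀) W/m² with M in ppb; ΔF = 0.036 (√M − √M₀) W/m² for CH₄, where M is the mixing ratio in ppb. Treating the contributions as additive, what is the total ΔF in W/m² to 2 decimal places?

ΔF = 4.72 W/m²

CO₂: 4.84 × ln(754/387) = 4.84 × ln(1.94832) = 4.84 × 0.66697 = 3.2281 W/m².
N₂O: 0.120 × (√374 − √271) = 0.120 × (19.3391 − 16.4621) = 0.120 × 2.8770 = 0.3452 W/m².
CH₄: 0.036 × (√3439 − √716) = 0.036 × (58.6430 − 26.7582) = 0.036 × 31.8848 = 1.1479 W/m².
Total ΔF = 3.2281 + 0.3452 + 1.1479 = 4.7212 W/m².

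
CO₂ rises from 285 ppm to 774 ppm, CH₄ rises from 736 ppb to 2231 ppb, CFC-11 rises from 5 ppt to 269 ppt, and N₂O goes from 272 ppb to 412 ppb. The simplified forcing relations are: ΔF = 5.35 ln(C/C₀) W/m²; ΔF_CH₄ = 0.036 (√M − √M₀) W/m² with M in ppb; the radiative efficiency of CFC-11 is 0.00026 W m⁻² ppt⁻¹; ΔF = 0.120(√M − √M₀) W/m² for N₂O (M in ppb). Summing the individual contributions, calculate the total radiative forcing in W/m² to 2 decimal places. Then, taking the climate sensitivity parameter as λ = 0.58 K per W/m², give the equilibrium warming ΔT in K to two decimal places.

CO₂: 5.35 × ln(774/285) = 5.35 × ln(2.71579) = 5.35 × 0.99908 = 5.3451 W/m².
CH₄: 0.036 × (√2231 − √736) = 0.036 × (47.2335 − 27.1293) = 0.036 × 20.1042 = 0.7238 W/m².
CFC-11: ΔF = 0.00026 × (269 − 5) = 0.00026 × 264 = 0.0686 W/m².
N₂O: 0.120 × (√412 − √272) = 0.120 × (20.2978 − 16.4924) = 0.120 × 3.8054 = 0.4566 W/m².
Total ΔF = 5.3451 + 0.7238 + 0.0686 + 0.4566 = 6.5941 W/m².
ΔT = λ ΔF = 0.58 × 6.59 = 3.8222 K.

ΔF = 6.59 W/m²; ΔT = 3.82 K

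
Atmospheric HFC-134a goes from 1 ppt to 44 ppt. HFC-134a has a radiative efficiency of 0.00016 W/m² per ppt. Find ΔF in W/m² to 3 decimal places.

ΔF = 0.007 W/m²

HFC-134a: ΔF = 0.00016 × (44 − 1) = 0.00016 × 43 = 0.0069 W/m².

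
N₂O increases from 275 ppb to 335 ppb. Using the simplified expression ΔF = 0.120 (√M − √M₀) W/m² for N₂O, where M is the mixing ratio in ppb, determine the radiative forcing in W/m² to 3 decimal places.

ΔF = 0.206 W/m²

N₂O: 0.120 × (√335 − √275) = 0.120 × (18.3030 − 16.5831) = 0.120 × 1.7199 = 0.2064 W/m².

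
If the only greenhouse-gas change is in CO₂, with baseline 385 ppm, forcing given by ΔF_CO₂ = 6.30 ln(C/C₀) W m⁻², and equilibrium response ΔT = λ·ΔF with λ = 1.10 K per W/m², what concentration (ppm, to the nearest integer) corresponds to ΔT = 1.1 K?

Required forcing: ΔF = ΔT/λ = 1.1/1.10 = 1.0000 W/m².
Then ln(C/385) = ΔF/6.30 = 1.0000/6.30 = 0.15873.
So C = 385 × e^0.15873 = 385 × 1.17202 = 451.23 ppm.

C ≈ 451 ppm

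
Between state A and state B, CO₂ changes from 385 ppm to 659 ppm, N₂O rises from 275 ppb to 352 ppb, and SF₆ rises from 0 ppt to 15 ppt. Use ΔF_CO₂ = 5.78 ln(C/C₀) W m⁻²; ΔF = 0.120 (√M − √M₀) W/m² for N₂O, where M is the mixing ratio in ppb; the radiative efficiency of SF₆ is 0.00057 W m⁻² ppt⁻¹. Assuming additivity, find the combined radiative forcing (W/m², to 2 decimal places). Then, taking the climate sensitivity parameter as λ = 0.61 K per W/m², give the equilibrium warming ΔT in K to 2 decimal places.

CO₂: 5.78 × ln(659/385) = 5.78 × ln(1.71169) = 5.78 × 0.53748 = 3.1066 W/m².
N₂O: 0.120 × (√352 − √275) = 0.120 × (18.7617 − 16.5831) = 0.120 × 2.1786 = 0.2614 W/m².
SF₆: ΔF = 0.00057 × (15 − 0) = 0.00057 × 15 = 0.0086 W/m².
Total ΔF = 3.1066 + 0.2614 + 0.0086 = 3.3766 W/m².
ΔT = λ ΔF = 0.61 × 3.38 = 2.0618 K.

ΔF = 3.38 W/m²; ΔT = 2.06 K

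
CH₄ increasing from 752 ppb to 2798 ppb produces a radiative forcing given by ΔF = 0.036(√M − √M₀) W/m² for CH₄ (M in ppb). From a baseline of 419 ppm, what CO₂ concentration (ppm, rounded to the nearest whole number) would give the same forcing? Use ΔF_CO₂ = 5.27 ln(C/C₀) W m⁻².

CH₄ forcing: 0.036 × (√2798 − √752) = 0.036 × (52.8961 − 27.4226) = 0.036 × 25.4735 = 0.91705 W/m².
Set 5.27 ln(C/419) = 0.91705: ln(C/419) = 0.91705/5.27 = 0.17401, so C = 419 × e^0.17401 = 419 × 1.19007 = 498.64 ppm.

C ≈ 499 ppm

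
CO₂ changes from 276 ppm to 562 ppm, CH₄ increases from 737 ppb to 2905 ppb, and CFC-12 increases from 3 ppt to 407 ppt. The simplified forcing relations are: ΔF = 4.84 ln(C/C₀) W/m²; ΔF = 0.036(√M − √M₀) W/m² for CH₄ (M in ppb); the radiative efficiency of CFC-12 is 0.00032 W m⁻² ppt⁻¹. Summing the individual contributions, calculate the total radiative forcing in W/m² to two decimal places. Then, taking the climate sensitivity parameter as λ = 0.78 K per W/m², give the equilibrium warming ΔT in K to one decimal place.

ΔF = 4.53 W/m²; ΔT = 3.5 K

CO₂: 4.84 × ln(562/276) = 4.84 × ln(2.03623) = 4.84 × 0.71110 = 3.4417 W/m².
CH₄: 0.036 × (√2905 − √737) = 0.036 × (53.8981 − 27.1477) = 0.036 × 26.7504 = 0.9630 W/m².
CFC-12: ΔF = 0.00032 × (407 − 3) = 0.00032 × 404 = 0.1293 W/m².
Total ΔF = 3.4417 + 0.9630 + 0.1293 = 4.5340 W/m².
ΔT = λ ΔF = 0.78 × 4.53 = 3.5334 K.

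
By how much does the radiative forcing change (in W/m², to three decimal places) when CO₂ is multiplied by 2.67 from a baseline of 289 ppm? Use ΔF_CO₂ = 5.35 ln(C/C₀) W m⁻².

ΔF = 5.254 W/m²

ΔF = 5.35 × ln(2.67) = 5.35 × 0.98208 = 5.2541 W/m².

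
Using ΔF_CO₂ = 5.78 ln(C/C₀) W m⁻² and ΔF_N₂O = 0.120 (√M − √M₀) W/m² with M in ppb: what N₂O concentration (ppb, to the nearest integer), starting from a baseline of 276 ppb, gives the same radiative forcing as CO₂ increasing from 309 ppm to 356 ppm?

CO₂ forcing: 5.78 × ln(356/309) = 5.78 × 0.141589 = 0.81838 W/m².
Set 0.120(√M − √276) = 0.81838: √M = 0.81838/0.120 + √276 = 6.8198 + 16.6132 = 23.4330.
M = (23.4330)² = 549.11 ppb.

M ≈ 549 ppb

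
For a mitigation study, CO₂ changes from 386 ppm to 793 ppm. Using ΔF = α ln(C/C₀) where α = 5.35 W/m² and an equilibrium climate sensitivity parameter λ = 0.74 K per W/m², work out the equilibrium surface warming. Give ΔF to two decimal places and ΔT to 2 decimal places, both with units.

ΔF = 3.85 W/m²; ΔT = 2.85 K

CO₂: 5.35 × ln(793/386) = 5.35 × ln(2.05440) = 5.35 × 0.71998 = 3.8519 W/m².
ΔT = λ ΔF = 0.74 × 3.85 = 2.8490 K.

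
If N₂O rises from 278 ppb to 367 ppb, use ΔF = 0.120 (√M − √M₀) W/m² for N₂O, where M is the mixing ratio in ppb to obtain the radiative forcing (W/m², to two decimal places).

ΔF = 0.30 W/m²

N₂O: 0.120 × (√367 − √278) = 0.120 × (19.1572 − 16.6733) = 0.120 × 2.4839 = 0.2981 W/m².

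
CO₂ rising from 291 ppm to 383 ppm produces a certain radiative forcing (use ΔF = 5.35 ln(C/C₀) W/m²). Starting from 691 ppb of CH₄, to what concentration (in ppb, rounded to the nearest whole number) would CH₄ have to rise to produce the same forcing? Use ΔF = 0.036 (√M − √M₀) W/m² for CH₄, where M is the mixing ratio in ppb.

CO₂ forcing: 5.35 × ln(383/291) = 5.35 × 0.274712 = 1.46971 W/m².
Set 0.036(√M − √691) = 1.46971: √M = 1.46971/0.036 + √691 = 40.8253 + 26.2869 = 67.1122.
M = (67.1122)² = 4504.05 ppb.

M ≈ 4504 ppb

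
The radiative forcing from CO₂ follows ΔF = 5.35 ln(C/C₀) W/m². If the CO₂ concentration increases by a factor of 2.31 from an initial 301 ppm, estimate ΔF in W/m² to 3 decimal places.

Because the forcing depends only on the ratio C/C₀, the initial concentration does not enter.
ΔF = 5.35 × ln(2.31) = 5.35 × 0.83725 = 4.4793 W/m².

ΔF = 4.479 W/m²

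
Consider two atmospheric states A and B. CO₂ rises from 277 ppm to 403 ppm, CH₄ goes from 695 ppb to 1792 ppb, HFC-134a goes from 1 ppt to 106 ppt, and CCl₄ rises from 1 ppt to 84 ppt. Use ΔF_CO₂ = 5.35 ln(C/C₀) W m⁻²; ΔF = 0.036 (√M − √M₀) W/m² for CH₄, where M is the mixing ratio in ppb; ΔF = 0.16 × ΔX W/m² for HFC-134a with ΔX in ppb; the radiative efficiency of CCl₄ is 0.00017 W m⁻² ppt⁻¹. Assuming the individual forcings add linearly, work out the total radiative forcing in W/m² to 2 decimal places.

CO₂: 5.35 × ln(403/277) = 5.35 × ln(1.45487) = 5.35 × 0.37492 = 2.0058 W/m².
CH₄: 0.036 × (√1792 − √695) = 0.036 × (42.3320 − 26.3629) = 0.036 × 15.9691 = 0.5749 W/m².
HFC-134a: Δ = 106 − 1 = 105 ppt = 0.105 ppb; ΔF = 0.16 × 0.105 = 0.0168 W/m².
CCl₄: ΔF = 0.00017 × (84 − 1) = 0.00017 × 83 = 0.0141 W/m².
Total ΔF = 2.0058 + 0.5749 + 0.0168 + 0.0141 = 2.6116 W/m².

ΔF = 2.61 W/m²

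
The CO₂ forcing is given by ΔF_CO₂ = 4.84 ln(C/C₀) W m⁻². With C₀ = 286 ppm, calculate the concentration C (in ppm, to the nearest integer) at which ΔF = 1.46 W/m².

C ≈ 387 ppm

Set 4.84 ln(C/286) = 1.46, so ln(C/286) = 1.46/4.84 = 0.30165.
Then C/286 = e^0.30165 = 1.35209, giving C = 286 × 1.35209 = 386.70 ppm.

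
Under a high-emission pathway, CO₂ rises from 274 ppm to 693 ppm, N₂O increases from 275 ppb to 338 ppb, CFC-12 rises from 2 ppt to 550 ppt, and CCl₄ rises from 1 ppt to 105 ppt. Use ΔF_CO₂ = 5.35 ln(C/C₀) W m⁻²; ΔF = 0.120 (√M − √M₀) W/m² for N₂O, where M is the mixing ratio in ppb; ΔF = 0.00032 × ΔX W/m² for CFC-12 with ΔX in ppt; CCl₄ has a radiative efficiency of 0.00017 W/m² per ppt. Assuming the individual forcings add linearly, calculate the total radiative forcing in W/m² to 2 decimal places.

CO₂: 5.35 × ln(693/274) = 5.35 × ln(2.52920) = 5.35 × 0.92790 = 4.9643 W/m².
N₂O: 0.120 × (√338 − √275) = 0.120 × (18.3848 − 16.5831) = 0.120 × 1.8017 = 0.2162 W/m².
CFC-12: ΔF = 0.00032 × (550 − 2) = 0.00032 × 548 = 0.1754 W/m².
CCl₄: ΔF = 0.00017 × (105 − 1) = 0.00017 × 104 = 0.0177 W/m².
Total ΔF = 4.9643 + 0.2162 + 0.1754 + 0.0177 = 5.3736 W/m².

ΔF = 5.37 W/m²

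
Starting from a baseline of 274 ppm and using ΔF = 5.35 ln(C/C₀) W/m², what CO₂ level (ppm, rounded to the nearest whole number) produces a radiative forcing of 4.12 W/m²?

C ≈ 592 ppm

Set 5.35 ln(C/274) = 4.12, so ln(C/274) = 4.12/5.35 = 0.77009.
Then C/274 = e^0.77009 = 2.15996, giving C = 274 × 2.15996 = 591.83 ppm.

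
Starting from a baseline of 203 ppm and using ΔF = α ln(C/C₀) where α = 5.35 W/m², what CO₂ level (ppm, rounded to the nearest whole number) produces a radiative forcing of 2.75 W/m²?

C ≈ 339 ppm

Set 5.35 ln(C/203) = 2.75, so ln(C/203) = 2.75/5.35 = 0.51402.
Then C/203 = e^0.51402 = 1.67200, giving C = 203 × 1.67200 = 339.42 ppm.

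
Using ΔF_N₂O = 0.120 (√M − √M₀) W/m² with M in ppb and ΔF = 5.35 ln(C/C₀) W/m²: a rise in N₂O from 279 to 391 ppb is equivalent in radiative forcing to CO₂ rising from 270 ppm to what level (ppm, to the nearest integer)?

C ≈ 289 ppm

N₂O forcing: 0.120 × (√391 − √279) = 0.120 × (19.7737 − 16.7033) = 0.120 × 3.0704 = 0.36845 W/m².
Set 5.35 ln(C/270) = 0.36845: ln(C/270) = 0.36845/5.35 = 0.06887, so C = 270 × e^0.06887 = 270 × 1.07130 = 289.25 ppm.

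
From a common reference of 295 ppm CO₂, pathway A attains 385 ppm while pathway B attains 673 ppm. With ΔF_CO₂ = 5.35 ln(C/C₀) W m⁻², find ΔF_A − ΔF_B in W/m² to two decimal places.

ΔF_A = 5.35 ln(385/295) = 5.35 × 0.26627 = 1.4245 W/m².
ΔF_B = 5.35 ln(673/295) = 5.35 × 0.82477 = 4.4125 W/m².
Difference: 1.4245 − 4.4125 = -2.9880 W/m².
(Equivalently, ΔF_A − ΔF_B = 5.35 ln(385/673) = 5.35 × -0.55850 = -2.9880 W/m².)

ΔF_A − ΔF_B = -2.99 W/m²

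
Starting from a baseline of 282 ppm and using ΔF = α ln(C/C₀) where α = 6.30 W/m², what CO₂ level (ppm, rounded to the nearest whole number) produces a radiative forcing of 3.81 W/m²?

Set 6.30 ln(C/282) = 3.81, so ln(C/282) = 3.81/6.30 = 0.60476.
Then C/282 = e^0.60476 = 1.83081, giving C = 282 × 1.83081 = 516.29 ppm.

C ≈ 516 ppm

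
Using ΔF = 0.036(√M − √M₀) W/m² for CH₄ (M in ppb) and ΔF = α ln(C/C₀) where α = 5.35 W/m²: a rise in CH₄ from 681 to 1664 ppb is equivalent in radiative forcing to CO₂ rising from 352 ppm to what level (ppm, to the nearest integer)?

C ≈ 389 ppm

CH₄ forcing: 0.036 × (√1664 − √681) = 0.036 × (40.7922 − 26.0960) = 0.036 × 14.6962 = 0.52906 W/m².
Set 5.35 ln(C/352) = 0.52906: ln(C/352) = 0.52906/5.35 = 0.09889, so C = 352 × e^0.09889 = 352 × 1.10394 = 388.59 ppm.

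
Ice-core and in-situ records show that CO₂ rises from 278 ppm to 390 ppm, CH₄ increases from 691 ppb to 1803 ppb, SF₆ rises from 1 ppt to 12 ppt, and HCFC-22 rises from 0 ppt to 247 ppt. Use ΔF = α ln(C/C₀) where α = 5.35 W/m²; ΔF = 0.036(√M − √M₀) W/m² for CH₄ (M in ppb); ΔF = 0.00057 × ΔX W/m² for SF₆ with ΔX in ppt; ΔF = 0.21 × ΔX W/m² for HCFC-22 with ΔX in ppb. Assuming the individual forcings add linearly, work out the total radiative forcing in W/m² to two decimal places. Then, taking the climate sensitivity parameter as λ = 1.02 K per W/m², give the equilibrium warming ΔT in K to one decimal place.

ΔF = 2.45 W/m²; ΔT = 2.5 K

CO₂: 5.35 × ln(390/278) = 5.35 × ln(1.40288) = 5.35 × 0.33853 = 1.8111 W/m².
CH₄: 0.036 × (√1803 − √691) = 0.036 × (42.4617 − 26.2869) = 0.036 × 16.1748 = 0.5823 W/m².
SF₆: ΔF = 0.00057 × (12 − 1) = 0.00057 × 11 = 0.0063 W/m².
HCFC-22: Δ = 247 − 0 = 247 ppt = 0.247 ppb; ΔF = 0.21 × 0.247 = 0.0519 W/m².
Total ΔF = 1.8111 + 0.5823 + 0.0063 + 0.0519 = 2.4516 W/m².
ΔT = λ ΔF = 1.02 × 2.45 = 2.4990 K.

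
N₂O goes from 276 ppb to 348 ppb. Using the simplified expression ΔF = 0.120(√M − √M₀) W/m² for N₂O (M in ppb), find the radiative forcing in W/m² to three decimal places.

ΔF = 0.245 W/m²

N₂O: 0.120 × (√348 − √276) = 0.120 × (18.6548 − 16.6132) = 0.120 × 2.0416 = 0.2450 W/m².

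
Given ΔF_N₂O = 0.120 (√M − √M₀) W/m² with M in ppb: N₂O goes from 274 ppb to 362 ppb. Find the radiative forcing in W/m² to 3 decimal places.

N₂O: 0.120 × (√362 − √274) = 0.120 × (19.0263 − 16.5529) = 0.120 × 2.4734 = 0.2968 W/m².

ΔF = 0.297 W/m²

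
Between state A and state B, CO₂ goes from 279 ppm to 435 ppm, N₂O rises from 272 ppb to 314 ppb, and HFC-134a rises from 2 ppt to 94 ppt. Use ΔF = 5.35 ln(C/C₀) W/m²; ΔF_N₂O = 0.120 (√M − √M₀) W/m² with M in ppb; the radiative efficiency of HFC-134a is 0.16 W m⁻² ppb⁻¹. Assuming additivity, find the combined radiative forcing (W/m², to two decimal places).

CO₂: 5.35 × ln(435/279) = 5.35 × ln(1.55914) = 5.35 × 0.44413 = 2.3761 W/m².
N₂O: 0.120 × (√314 − √272) = 0.120 × (17.7200 − 16.4924) = 0.120 × 1.2276 = 0.1473 W/m².
HFC-134a: Δ = 94 − 2 = 92 ppt = 0.092 ppb; ΔF = 0.16 × 0.092 = 0.0147 W/m².
Total ΔF = 2.3761 + 0.1473 + 0.0147 = 2.5381 W/m².

ΔF = 2.54 W/m²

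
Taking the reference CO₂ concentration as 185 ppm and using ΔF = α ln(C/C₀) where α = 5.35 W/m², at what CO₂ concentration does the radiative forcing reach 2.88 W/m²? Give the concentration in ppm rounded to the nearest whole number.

C ≈ 317 ppm

Set 5.35 ln(C/185) = 2.88, so ln(C/185) = 2.88/5.35 = 0.53832.
Then C/185 = e^0.53832 = 1.71313, giving C = 185 × 1.71313 = 316.93 ppm.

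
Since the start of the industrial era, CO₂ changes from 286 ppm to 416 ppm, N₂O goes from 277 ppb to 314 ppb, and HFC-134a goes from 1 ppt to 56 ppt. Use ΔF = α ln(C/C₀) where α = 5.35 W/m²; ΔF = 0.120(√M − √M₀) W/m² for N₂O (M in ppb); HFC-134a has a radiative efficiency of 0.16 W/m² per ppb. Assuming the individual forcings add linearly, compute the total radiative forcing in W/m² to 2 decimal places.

ΔF = 2.14 W/m²

CO₂: 5.35 × ln(416/286) = 5.35 × ln(1.45455) = 5.35 × 0.37470 = 2.0046 W/m².
N₂O: 0.120 × (√314 − √277) = 0.120 × (17.7200 − 16.6433) = 0.120 × 1.0767 = 0.1292 W/m².
HFC-134a: Δ = 56 − 1 = 55 ppt = 0.055 ppb; ΔF = 0.16 × 0.055 = 0.0088 W/m².
Total ΔF = 2.0046 + 0.1292 + 0.0088 = 2.1426 W/m².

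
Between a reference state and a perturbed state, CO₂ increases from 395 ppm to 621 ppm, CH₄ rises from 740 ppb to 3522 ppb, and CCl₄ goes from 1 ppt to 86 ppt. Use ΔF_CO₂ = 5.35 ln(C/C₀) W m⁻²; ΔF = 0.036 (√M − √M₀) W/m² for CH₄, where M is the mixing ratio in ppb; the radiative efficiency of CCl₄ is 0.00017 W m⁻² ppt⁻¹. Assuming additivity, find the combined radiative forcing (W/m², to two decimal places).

ΔF = 3.59 W/m²

CO₂: 5.35 × ln(621/395) = 5.35 × ln(1.57215) = 5.35 × 0.45244 = 2.4206 W/m².
CH₄: 0.036 × (√3522 − √740) = 0.036 × (59.3464 − 27.2029) = 0.036 × 32.1435 = 1.1572 W/m².
CCl₄: ΔF = 0.00017 × (86 − 1) = 0.00017 × 85 = 0.0145 W/m².
Total ΔF = 2.4206 + 1.1572 + 0.0145 = 3.5923 W/m².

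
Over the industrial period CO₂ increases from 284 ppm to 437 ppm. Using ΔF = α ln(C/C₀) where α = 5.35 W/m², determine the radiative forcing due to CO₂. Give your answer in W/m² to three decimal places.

ΔF = 2.306 W/m²

CO₂ absorption bands are partially saturated, so forcing scales with the logarithm of the concentration ratio.
CO₂: 5.35 × ln(437/284) = 5.35 × ln(1.53873) = 5.35 × 0.43096 = 2.3056 W/m².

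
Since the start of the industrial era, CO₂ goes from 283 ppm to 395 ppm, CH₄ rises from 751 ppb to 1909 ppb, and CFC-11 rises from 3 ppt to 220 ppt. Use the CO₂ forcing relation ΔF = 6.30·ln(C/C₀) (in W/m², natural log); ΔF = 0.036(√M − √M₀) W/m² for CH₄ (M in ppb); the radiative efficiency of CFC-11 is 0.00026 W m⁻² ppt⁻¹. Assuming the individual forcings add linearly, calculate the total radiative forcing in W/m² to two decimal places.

CO₂: 6.30 × ln(395/283) = 6.30 × ln(1.39576) = 6.30 × 0.33344 = 2.1007 W/m².
CH₄: 0.036 × (√1909 − √751) = 0.036 × (43.6921 − 27.4044) = 0.036 × 16.2877 = 0.5864 W/m².
CFC-11: ΔF = 0.00026 × (220 − 3) = 0.00026 × 217 = 0.0564 W/m².
Total ΔF = 2.1007 + 0.5864 + 0.0564 = 2.7435 W/m².

ΔF = 2.74 W/m²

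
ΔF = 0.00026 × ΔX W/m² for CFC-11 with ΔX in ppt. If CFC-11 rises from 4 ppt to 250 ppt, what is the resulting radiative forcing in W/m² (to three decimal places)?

CFC-11: ΔF = 0.00026 × (250 − 4) = 0.00026 × 246 = 0.0640 W/m².

ΔF = 0.064 W/m²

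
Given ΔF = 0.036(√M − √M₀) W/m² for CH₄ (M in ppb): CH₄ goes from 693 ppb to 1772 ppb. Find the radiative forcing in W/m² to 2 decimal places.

ΔF = 0.57 W/m²

CH₄: 0.036 × (√1772 − √693) = 0.036 × (42.0951 − 26.3249) = 0.036 × 15.7702 = 0.5677 W/m².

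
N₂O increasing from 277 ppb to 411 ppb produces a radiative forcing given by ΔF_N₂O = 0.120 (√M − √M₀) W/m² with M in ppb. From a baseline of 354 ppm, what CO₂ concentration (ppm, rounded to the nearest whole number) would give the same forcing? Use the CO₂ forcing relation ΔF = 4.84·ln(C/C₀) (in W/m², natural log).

C ≈ 387 ppm

N₂O forcing: 0.120 × (√411 − √277) = 0.120 × (20.2731 − 16.6433) = 0.120 × 3.6298 = 0.43558 W/m².
Set 4.84 ln(C/354) = 0.43558: ln(C/354) = 0.43558/4.84 = 0.09000, so C = 354 × e^0.09000 = 354 × 1.09417 = 387.34 ppm.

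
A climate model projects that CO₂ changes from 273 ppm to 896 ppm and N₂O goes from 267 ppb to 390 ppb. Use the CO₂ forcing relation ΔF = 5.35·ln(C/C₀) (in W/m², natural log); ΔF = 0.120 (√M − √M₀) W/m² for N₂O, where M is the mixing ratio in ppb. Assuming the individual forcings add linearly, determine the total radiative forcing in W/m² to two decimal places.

ΔF = 6.77 W/m²

CO₂: 5.35 × ln(896/273) = 5.35 × ln(3.28205) = 5.35 × 1.18847 = 6.3583 W/m².
N₂O: 0.120 × (√390 − √267) = 0.120 × (19.7484 − 16.3401) = 0.120 × 3.4083 = 0.4090 W/m².
Total ΔF = 6.3583 + 0.4090 = 6.7673 W/m².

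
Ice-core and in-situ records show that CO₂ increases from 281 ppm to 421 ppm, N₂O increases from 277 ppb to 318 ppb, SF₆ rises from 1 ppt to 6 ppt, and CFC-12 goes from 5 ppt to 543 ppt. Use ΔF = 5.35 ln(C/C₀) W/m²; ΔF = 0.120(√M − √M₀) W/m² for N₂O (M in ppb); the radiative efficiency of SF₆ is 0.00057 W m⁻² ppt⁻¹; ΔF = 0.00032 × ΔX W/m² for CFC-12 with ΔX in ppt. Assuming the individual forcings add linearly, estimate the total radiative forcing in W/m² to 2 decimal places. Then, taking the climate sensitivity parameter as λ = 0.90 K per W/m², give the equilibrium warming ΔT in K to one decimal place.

ΔF = 2.48 W/m²; ΔT = 2.2 K

CO₂: 5.35 × ln(421/281) = 5.35 × ln(1.49822) = 5.35 × 0.40428 = 2.1629 W/m².
N₂O: 0.120 × (√318 − √277) = 0.120 × (17.8326 − 16.6433) = 0.120 × 1.1893 = 0.1427 W/m².
SF₆: ΔF = 0.00057 × (6 − 1) = 0.00057 × 5 = 0.0029 W/m².
CFC-12: ΔF = 0.00032 × (543 − 5) = 0.00032 × 538 = 0.1722 W/m².
Total ΔF = 2.1629 + 0.1427 + 0.0029 + 0.1722 = 2.4807 W/m².
ΔT = λ ΔF = 0.90 × 2.48 = 2.2320 K.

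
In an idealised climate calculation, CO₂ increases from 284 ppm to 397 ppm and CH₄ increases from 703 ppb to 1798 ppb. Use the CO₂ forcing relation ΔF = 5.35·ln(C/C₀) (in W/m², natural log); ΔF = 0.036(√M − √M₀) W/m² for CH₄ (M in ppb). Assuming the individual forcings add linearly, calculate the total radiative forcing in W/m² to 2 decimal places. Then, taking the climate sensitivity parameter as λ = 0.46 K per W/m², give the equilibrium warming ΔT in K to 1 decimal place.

CO₂: 5.35 × ln(397/284) = 5.35 × ln(1.39789) = 5.35 × 0.33496 = 1.7920 W/m².
CH₄: 0.036 × (√1798 − √703) = 0.036 × (42.4028 − 26.5141) = 0.036 × 15.8887 = 0.5720 W/m².
Total ΔF = 1.7920 + 0.5720 = 2.3640 W/m².
ΔT = λ ΔF = 0.46 × 2.36 = 1.0856 K.

ΔF = 2.36 W/m²; ΔT = 1.1 K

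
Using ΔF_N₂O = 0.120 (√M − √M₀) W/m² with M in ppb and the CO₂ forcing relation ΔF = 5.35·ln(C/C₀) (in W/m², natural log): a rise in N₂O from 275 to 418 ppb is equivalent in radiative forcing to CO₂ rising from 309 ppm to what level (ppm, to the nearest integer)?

C ≈ 337 ppm

N₂O forcing: 0.120 × (√418 − √275) = 0.120 × (20.4450 − 16.5831) = 0.120 × 3.8619 = 0.46343 W/m².
Set 5.35 ln(C/309) = 0.46343: ln(C/309) = 0.46343/5.35 = 0.08662, so C = 309 × e^0.08662 = 309 × 1.09048 = 336.96 ppm.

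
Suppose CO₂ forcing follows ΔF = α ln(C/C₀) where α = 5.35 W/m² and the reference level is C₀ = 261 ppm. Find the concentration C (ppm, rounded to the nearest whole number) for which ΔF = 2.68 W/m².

Set 5.35 ln(C/261) = 2.68, so ln(C/261) = 2.68/5.35 = 0.50093.
Then C/261 = e^0.50093 = 1.65026, giving C = 261 × 1.65026 = 430.72 ppm.

C ≈ 431 ppm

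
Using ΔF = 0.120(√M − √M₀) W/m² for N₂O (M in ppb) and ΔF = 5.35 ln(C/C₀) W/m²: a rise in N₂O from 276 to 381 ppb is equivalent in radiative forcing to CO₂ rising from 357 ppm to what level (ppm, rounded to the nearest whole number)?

C ≈ 381 ppm

N₂O forcing: 0.120 × (√381 − √276) = 0.120 × (19.5192 − 16.6132) = 0.120 × 2.9060 = 0.34872 W/m².
Set 5.35 ln(C/357) = 0.34872: ln(C/357) = 0.34872/5.35 = 0.06518, so C = 357 × e^0.06518 = 357 × 1.06735 = 381.04 ppm.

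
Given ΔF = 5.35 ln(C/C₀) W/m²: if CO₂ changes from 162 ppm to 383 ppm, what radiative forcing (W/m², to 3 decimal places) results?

CO₂: 5.35 × ln(383/162) = 5.35 × ln(2.36420) = 5.35 × 0.86044 = 4.6034 W/m².

ΔF = 4.603 W/m²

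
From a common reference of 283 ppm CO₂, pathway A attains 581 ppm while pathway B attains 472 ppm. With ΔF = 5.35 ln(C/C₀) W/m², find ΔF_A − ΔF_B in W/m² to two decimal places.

ΔF_A = 5.35 ln(581/283) = 5.35 × 0.71930 = 3.8483 W/m².
ΔF_B = 5.35 ln(472/283) = 5.35 × 0.51153 = 2.7367 W/m².
Difference: 3.8483 − 2.7367 = 1.1116 W/m².

ΔF_A − ΔF_B = 1.11 W/m²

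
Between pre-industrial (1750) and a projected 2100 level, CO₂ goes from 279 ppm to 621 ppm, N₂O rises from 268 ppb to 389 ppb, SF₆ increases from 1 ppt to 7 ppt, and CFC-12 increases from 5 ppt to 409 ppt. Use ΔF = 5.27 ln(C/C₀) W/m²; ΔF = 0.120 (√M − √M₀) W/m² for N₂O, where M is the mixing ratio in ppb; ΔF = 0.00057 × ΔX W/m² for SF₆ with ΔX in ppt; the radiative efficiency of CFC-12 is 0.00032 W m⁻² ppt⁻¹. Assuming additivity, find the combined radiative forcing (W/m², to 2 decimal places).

CO₂: 5.27 × ln(621/279) = 5.27 × ln(2.22581) = 5.27 × 0.80012 = 4.2166 W/m².
N₂O: 0.120 × (√389 − √268) = 0.120 × (19.7231 − 16.3707) = 0.120 × 3.3524 = 0.4023 W/m².
SF₆: ΔF = 0.00057 × (7 − 1) = 0.00057 × 6 = 0.0034 W/m².
CFC-12: ΔF = 0.00032 × (409 − 5) = 0.00032 × 404 = 0.1293 W/m².
Total ΔF = 4.2166 + 0.4023 + 0.0034 + 0.1293 = 4.7516 W/m².

ΔF = 4.75 W/m²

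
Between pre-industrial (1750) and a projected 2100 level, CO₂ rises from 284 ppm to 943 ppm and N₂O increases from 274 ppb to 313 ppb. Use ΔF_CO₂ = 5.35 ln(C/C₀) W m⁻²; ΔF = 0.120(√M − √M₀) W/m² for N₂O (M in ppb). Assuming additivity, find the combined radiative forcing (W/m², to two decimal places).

ΔF = 6.56 W/m²

CO₂: 5.35 × ln(943/284) = 5.35 × ln(3.32042) = 5.35 × 1.20009 = 6.4205 W/m².
N₂O: 0.120 × (√313 − √274) = 0.120 × (17.6918 − 16.5529) = 0.120 × 1.1389 = 0.1367 W/m².
Total ΔF = 6.4205 + 0.1367 = 6.5572 W/m².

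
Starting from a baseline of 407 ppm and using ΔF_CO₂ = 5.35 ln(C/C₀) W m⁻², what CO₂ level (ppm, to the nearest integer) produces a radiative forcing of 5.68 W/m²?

Set 5.35 ln(C/407) = 5.68, so ln(C/407) = 5.68/5.35 = 1.06168.
Then C/407 = e^1.06168 = 2.89122, giving C = 407 × 2.89122 = 1176.73 ppm.

C ≈ 1177 ppm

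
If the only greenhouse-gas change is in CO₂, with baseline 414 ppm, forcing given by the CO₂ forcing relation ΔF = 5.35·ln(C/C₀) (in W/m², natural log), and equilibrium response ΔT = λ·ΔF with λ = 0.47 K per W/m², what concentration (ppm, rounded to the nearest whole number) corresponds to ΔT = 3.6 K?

Required forcing: ΔF = ΔT/λ = 3.6/0.47 = 7.6596 W/m².
Then ln(C/414) = ΔF/5.35 = 7.6596/5.35 = 1.43170.
So C = 414 × e^1.43170 = 414 × 4.18581 = 1732.93 ppm.

C ≈ 1733 ppm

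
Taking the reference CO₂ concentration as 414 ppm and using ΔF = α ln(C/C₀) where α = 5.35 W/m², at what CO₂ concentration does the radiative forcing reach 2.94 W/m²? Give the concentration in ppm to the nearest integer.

C ≈ 717 ppm

Set 5.35 ln(C/414) = 2.94, so ln(C/414) = 2.94/5.35 = 0.54953.
Then C/414 = e^0.54953 = 1.73244, giving C = 414 × 1.73244 = 717.23 ppm.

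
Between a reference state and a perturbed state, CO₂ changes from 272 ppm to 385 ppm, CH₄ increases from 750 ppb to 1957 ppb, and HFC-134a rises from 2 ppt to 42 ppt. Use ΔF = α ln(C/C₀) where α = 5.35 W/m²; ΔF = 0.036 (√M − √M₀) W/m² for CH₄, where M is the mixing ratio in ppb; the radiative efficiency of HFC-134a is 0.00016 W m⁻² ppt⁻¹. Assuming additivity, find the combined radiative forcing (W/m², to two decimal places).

ΔF = 2.47 W/m²

CO₂: 5.35 × ln(385/272) = 5.35 × ln(1.41544) = 5.35 × 0.34744 = 1.8588 W/m².
CH₄: 0.036 × (√1957 − √750) = 0.036 × (44.2380 − 27.3861) = 0.036 × 16.8519 = 0.6067 W/m².
HFC-134a: ΔF = 0.00016 × (42 − 2) = 0.00016 × 40 = 0.0064 W/m².
Total ΔF = 1.8588 + 0.6067 + 0.0064 = 2.4719 W/m².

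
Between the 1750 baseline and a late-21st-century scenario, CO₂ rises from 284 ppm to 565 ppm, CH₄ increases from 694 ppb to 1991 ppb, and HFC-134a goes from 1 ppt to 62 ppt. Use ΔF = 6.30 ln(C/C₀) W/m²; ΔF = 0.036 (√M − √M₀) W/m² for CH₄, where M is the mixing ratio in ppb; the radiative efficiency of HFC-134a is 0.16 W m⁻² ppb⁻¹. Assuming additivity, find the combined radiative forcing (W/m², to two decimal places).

ΔF = 5.00 W/m²

CO₂: 6.30 × ln(565/284) = 6.30 × ln(1.98944) = 6.30 × 0.68785 = 4.3335 W/m².
CH₄: 0.036 × (√1991 − √694) = 0.036 × (44.6206 − 26.3439) = 0.036 × 18.2767 = 0.6580 W/m².
HFC-134a: Δ = 62 − 1 = 61 ppt = 0.061 ppb; ΔF = 0.16 × 0.061 = 0.0098 W/m².
Total ΔF = 4.3335 + 0.6580 + 0.0098 = 5.0013 W/m².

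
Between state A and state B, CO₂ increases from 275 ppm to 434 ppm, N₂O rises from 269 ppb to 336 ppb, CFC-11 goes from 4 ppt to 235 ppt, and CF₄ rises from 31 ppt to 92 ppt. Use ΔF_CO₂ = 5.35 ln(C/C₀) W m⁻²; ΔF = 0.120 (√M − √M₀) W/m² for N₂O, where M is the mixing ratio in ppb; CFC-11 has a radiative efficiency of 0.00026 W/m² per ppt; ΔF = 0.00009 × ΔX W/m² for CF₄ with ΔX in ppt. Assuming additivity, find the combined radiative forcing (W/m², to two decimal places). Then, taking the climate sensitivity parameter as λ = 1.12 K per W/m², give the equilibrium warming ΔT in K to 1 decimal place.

ΔF = 2.74 W/m²; ΔT = 3.1 K

CO₂: 5.35 × ln(434/275) = 5.35 × ln(1.57818) = 5.35 × 0.45627 = 2.4410 W/m².
N₂O: 0.120 × (√336 − √269) = 0.120 × (18.3303 − 16.4012) = 0.120 × 1.9291 = 0.2315 W/m².
CFC-11: ΔF = 0.00026 × (235 − 4) = 0.00026 × 231 = 0.0601 W/m².
CF₄: ΔF = 0.00009 × (92 − 31) = 0.00009 × 61 = 0.0055 W/m².
Total ΔF = 2.4410 + 0.2315 + 0.0601 + 0.0055 = 2.7381 W/m².
ΔT = λ ΔF = 1.12 × 2.74 = 3.0688 K.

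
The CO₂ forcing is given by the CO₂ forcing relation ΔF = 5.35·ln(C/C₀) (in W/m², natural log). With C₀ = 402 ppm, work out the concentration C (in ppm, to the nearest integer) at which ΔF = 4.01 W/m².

C ≈ 851 ppm

Set 5.35 ln(C/402) = 4.01, so ln(C/402) = 4.01/5.35 = 0.74953.
Then C/402 = e^0.74953 = 2.11601, giving C = 402 × 2.11601 = 850.64 ppm.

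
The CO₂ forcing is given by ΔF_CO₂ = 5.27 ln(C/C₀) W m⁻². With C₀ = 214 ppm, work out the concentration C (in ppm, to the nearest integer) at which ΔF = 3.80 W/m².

C ≈ 440 ppm

Set 5.27 ln(C/214) = 3.80, so ln(C/214) = 3.80/5.27 = 0.72106.
Then C/214 = e^0.72106 = 2.05661, giving C = 214 × 2.05661 = 440.11 ppm.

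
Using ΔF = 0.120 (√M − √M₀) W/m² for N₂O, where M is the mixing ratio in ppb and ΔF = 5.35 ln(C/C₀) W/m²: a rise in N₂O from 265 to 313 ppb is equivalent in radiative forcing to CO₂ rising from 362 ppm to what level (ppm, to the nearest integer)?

N₂O forcing: 0.120 × (√313 − √265) = 0.120 × (17.6918 − 16.2788) = 0.120 × 1.4130 = 0.16956 W/m².
Set 5.35 ln(C/362) = 0.16956: ln(C/362) = 0.16956/5.35 = 0.03169, so C = 362 × e^0.03169 = 362 × 1.03220 = 373.66 ppm.

C ≈ 374 ppm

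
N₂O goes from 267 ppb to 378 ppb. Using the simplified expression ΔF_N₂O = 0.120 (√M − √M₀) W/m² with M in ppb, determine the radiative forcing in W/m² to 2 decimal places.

N₂O: 0.120 × (√378 − √267) = 0.120 × (19.4422 − 16.3401) = 0.120 × 3.1021 = 0.3723 W/m².

ΔF = 0.37 W/m²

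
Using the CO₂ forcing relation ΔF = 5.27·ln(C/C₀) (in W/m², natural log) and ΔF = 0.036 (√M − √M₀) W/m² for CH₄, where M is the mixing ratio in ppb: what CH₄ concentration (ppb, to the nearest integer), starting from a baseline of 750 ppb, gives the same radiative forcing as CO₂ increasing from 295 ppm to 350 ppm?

M ≈ 2747 ppb

CO₂ forcing: 5.27 × ln(350/295) = 5.27 × 0.170958 = 0.90095 W/m².
Set 0.036(√M − √750) = 0.90095: √M = 0.90095/0.036 + √750 = 25.0264 + 27.3861 = 52.4125.
M = (52.4125)² = 2747.07 ppb.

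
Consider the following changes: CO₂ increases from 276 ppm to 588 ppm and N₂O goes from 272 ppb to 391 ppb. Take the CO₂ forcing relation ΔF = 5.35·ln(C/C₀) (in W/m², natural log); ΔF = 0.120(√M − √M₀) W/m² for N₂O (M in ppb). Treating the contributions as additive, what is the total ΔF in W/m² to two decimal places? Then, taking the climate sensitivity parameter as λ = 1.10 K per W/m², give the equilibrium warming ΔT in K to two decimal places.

ΔF = 4.44 W/m²; ΔT = 4.88 K

CO₂: 5.35 × ln(588/276) = 5.35 × ln(2.13043) = 5.35 × 0.75632 = 4.0463 W/m².
N₂O: 0.120 × (√391 − √272) = 0.120 × (19.7737 − 16.4924) = 0.120 × 3.2813 = 0.3938 W/m².
Total ΔF = 4.0463 + 0.3938 = 4.4401 W/m².
ΔT = λ ΔF = 1.10 × 4.44 = 4.8840 K.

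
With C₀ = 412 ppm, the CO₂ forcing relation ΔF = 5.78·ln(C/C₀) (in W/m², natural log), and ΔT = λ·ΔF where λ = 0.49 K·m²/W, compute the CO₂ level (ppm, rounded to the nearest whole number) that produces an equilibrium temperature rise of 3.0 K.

C ≈ 1188 ppm

Required forcing: ΔF = ΔT/λ = 3.0/0.49 = 6.1224 W/m².
Then ln(C/412) = ΔF/5.78 = 6.1224/5.78 = 1.05924.
So C = 412 × e^1.05924 = 412 × 2.88418 = 1188.28 ppm.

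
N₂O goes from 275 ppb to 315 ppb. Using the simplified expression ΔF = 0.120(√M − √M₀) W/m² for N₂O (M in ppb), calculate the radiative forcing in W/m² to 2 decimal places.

ΔF = 0.14 W/m²

N₂O: 0.120 × (√315 − √275) = 0.120 × (17.7482 − 16.5831) = 0.120 × 1.1651 = 0.1398 W/m².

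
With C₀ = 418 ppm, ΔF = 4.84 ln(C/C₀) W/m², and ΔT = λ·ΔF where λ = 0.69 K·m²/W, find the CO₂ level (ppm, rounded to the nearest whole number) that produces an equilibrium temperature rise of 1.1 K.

C ≈ 581 ppm

Required forcing: ΔF = ΔT/λ = 1.1/0.69 = 1.5942 W/m².
Then ln(C/418) = ΔF/4.84 = 1.5942/4.84 = 0.32938.
So C = 418 × e^0.32938 = 418 × 1.39011 = 581.07 ppm.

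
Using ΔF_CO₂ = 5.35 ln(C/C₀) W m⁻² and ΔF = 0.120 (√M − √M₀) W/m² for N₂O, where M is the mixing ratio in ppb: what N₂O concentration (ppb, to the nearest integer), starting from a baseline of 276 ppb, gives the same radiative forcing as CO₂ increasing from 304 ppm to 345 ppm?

CO₂ forcing: 5.35 × ln(345/304) = 5.35 × 0.126517 = 0.67687 W/m².
Set 0.120(√M − √276) = 0.67687: √M = 0.67687/0.120 + √276 = 5.6406 + 16.6132 = 22.2538.
M = (22.2538)² = 495.23 ppb.

M ≈ 495 ppb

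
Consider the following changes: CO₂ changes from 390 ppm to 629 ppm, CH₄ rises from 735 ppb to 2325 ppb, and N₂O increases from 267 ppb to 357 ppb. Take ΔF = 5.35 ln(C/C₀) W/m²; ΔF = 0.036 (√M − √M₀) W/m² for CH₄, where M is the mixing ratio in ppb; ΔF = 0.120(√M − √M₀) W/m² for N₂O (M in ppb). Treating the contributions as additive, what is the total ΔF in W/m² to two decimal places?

CO₂: 5.35 × ln(629/390) = 5.35 × ln(1.61282) = 5.35 × 0.47798 = 2.5572 W/m².
CH₄: 0.036 × (√2325 − √735) = 0.036 × (48.2183 − 27.1109) = 0.036 × 21.1074 = 0.7599 W/m².
N₂O: 0.120 × (√357 − √267) = 0.120 × (18.8944 − 16.3401) = 0.120 × 2.5543 = 0.3065 W/m².
Total ΔF = 2.5572 + 0.7599 + 0.3065 = 3.6236 W/m².

ΔF = 3.62 W/m²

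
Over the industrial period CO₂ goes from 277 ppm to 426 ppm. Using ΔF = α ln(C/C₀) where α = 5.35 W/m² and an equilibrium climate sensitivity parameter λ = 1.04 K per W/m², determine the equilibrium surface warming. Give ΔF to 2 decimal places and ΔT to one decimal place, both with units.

CO₂: 5.35 × ln(426/277) = 5.35 × ln(1.53791) = 5.35 × 0.43042 = 2.3027 W/m².
ΔT = λ ΔF = 1.04 × 2.30 = 2.3920 K.

ΔF = 2.30 W/m²; ΔT = 2.4 K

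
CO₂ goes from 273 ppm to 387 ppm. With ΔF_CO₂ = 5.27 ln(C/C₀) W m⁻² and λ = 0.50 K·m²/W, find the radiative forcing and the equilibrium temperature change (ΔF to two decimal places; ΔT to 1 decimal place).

ΔF = 1.84 W/m²; ΔT = 0.9 K

CO₂: 5.27 × ln(387/273) = 5.27 × ln(1.41758) = 5.27 × 0.34895 = 1.8390 W/m².
ΔT = λ ΔF = 0.50 × 1.84 = 0.9200 K.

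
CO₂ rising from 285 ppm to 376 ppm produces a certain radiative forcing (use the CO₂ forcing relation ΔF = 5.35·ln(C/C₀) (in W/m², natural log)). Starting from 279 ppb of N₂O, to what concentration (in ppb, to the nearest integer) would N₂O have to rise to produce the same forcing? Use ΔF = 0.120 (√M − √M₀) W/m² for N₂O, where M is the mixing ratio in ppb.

CO₂ forcing: 5.35 × ln(376/285) = 5.35 × 0.277100 = 1.48249 W/m².
Set 0.120(√M − √279) = 1.48249: √M = 1.48249/0.120 + √279 = 12.3541 + 16.7033 = 29.0574.
M = (29.0574)² = 844.33 ppb.

M ≈ 844 ppb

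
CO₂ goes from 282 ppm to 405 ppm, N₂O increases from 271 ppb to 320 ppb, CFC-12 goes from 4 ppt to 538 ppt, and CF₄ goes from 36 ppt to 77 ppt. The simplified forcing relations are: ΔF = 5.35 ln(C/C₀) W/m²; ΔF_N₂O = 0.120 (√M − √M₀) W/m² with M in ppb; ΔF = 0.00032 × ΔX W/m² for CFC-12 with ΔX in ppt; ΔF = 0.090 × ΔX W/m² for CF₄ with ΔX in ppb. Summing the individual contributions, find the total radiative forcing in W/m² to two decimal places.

CO₂: 5.35 × ln(405/282) = 5.35 × ln(1.43617) = 5.35 × 0.36198 = 1.9366 W/m².
N₂O: 0.120 × (√320 − √271) = 0.120 × (17.8885 − 16.4621) = 0.120 × 1.4264 = 0.1712 W/m².
CFC-12: ΔF = 0.00032 × (538 − 4) = 0.00032 × 534 = 0.1709 W/m².
CF₄: Δ = 77 − 36 = 41 ppt = 0.041 ppb; ΔF = 0.090 × 0.041 = 0.0037 W/m².
Total ΔF = 1.9366 + 0.1712 + 0.1709 + 0.0037 = 2.2824 W/m².

ΔF = 2.28 W/m²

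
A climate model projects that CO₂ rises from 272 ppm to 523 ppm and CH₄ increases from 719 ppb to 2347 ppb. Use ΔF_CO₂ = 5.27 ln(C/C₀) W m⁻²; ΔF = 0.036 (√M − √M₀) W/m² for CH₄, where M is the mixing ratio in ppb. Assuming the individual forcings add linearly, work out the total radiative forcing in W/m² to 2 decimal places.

CO₂: 5.27 × ln(523/272) = 5.27 × ln(1.92279) = 5.27 × 0.65378 = 3.4454 W/m².
CH₄: 0.036 × (√2347 − √719) = 0.036 × (48.4458 − 26.8142) = 0.036 × 21.6316 = 0.7787 W/m².
Total ΔF = 3.4454 + 0.7787 = 4.2241 W/m².

ΔF = 4.22 W/m²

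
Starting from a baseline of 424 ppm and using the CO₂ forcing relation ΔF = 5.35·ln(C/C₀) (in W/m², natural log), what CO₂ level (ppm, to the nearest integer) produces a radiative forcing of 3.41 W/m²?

C ≈ 802 ppm

Set 5.35 ln(C/424) = 3.41, so ln(C/424) = 3.41/5.35 = 0.63738.
Then C/424 = e^0.63738 = 1.89152, giving C = 424 × 1.89152 = 802.00 ppm.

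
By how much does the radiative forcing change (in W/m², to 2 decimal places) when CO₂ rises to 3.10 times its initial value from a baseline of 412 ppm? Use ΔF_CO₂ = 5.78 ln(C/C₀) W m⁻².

ΔF = 6.54 W/m²

Because the forcing depends only on the ratio C/C₀, the initial concentration does not enter.
ΔF = 5.78 × ln(3.10) = 5.78 × 1.13140 = 6.5395 W/m².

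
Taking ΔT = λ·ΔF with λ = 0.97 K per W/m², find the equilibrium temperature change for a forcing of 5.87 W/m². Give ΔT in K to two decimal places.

ΔT = 5.69 K

ΔT = λ ΔF = 0.97 × 5.87 = 5.6939 K.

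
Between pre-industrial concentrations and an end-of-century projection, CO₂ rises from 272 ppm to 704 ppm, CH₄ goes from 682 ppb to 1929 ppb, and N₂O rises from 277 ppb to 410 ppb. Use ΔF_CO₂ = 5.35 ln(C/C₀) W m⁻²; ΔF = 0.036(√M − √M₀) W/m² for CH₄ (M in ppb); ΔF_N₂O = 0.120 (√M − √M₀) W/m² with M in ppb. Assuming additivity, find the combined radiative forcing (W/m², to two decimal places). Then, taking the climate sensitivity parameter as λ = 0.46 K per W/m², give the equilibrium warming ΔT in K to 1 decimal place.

ΔF = 6.16 W/m²; ΔT = 2.8 K

CO₂: 5.35 × ln(704/272) = 5.35 × ln(2.58824) = 5.35 × 0.95098 = 5.0877 W/m².
CH₄: 0.036 × (√1929 − √682) = 0.036 × (43.9204 − 26.1151) = 0.036 × 17.8053 = 0.6410 W/m².
N₂O: 0.120 × (√410 − √277) = 0.120 × (20.2485 − 16.6433) = 0.120 × 3.6052 = 0.4326 W/m².
Total ΔF = 5.0877 + 0.6410 + 0.4326 = 6.1613 W/m².
ΔT = λ ΔF = 0.46 × 6.16 = 2.8336 K.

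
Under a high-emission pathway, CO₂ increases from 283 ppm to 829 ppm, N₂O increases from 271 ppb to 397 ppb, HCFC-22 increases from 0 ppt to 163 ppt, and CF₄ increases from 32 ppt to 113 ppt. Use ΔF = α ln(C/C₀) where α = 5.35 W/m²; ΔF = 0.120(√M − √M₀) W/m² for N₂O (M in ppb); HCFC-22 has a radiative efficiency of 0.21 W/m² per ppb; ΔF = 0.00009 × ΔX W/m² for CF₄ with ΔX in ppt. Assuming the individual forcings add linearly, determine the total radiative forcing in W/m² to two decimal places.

CO₂: 5.35 × ln(829/283) = 5.35 × ln(2.92933) = 5.35 × 1.07477 = 5.7500 W/m².
N₂O: 0.120 × (√397 − √271) = 0.120 × (19.9249 − 16.4621) = 0.120 × 3.4628 = 0.4155 W/m².
HCFC-22: Δ = 163 − 0 = 163 ppt = 0.163 ppb; ΔF = 0.21 × 0.163 = 0.0342 W/m².
CF₄: ΔF = 0.00009 × (113 − 32) = 0.00009 × 81 = 0.0073 W/m².
Total ΔF = 5.7500 + 0.4155 + 0.0342 + 0.0073 = 6.2070 W/m².

ΔF = 6.21 W/m²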